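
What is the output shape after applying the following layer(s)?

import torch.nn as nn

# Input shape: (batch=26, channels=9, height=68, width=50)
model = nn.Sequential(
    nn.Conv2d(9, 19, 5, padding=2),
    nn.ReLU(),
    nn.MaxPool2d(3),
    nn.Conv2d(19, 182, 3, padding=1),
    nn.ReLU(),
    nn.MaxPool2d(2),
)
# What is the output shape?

Input shape: (26, 9, 68, 50)
  -> after first Conv2d: (26, 19, 68, 50)
  -> after first MaxPool2d: (26, 19, 22, 16)
  -> after second Conv2d: (26, 182, 22, 16)
Output shape: (26, 182, 11, 8)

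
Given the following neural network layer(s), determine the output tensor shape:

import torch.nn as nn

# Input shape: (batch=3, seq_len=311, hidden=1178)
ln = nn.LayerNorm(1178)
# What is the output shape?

Input shape: (3, 311, 1178)
Output shape: (3, 311, 1178)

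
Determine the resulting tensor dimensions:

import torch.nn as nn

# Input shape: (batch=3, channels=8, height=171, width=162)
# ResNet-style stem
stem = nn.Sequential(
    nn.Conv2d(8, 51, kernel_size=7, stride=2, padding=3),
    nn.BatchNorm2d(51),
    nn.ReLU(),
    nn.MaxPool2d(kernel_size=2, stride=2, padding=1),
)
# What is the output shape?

Input shape: (3, 8, 171, 162)
  -> after Conv2d 7x7 stride=2: (3, 51, 86, 81)
Output shape: (3, 51, 44, 41)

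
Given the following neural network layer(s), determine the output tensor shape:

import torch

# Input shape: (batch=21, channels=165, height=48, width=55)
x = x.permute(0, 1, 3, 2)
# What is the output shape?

Input shape: (21, 165, 48, 55)
Output shape: (21, 165, 55, 48)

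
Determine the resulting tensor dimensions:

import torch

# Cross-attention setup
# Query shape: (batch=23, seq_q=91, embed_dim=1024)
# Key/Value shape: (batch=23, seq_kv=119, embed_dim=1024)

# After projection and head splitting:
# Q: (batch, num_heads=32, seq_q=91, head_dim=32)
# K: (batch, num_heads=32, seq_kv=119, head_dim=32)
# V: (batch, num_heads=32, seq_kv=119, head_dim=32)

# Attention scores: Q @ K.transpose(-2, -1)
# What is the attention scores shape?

Input shape: (23, 91, 1024)
Output shape: (23, 32, 91, 119)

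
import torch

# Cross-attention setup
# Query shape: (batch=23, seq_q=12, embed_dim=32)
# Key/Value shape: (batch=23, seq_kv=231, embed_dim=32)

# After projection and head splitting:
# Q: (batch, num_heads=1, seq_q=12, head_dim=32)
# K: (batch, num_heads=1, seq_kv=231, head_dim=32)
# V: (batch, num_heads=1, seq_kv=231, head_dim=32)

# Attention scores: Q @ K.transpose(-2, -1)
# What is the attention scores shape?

Input shape: (23, 12, 32)
Output shape: (23, 1, 12, 231)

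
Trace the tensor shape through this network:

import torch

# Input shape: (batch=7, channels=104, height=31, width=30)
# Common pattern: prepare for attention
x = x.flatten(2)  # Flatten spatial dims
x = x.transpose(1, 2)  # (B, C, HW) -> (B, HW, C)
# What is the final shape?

Input shape: (7, 104, 31, 30)
  -> after flatten(2): (7, 104, 930)
Output shape: (7, 930, 104)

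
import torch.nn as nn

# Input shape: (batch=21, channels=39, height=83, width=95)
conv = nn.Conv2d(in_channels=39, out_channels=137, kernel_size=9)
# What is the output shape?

Input shape: (21, 39, 83, 95)
Output shape: (21, 137, 75, 87)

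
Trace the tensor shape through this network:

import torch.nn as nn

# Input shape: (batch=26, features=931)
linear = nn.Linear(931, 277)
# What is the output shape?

Input shape: (26, 931)
Output shape: (26, 277)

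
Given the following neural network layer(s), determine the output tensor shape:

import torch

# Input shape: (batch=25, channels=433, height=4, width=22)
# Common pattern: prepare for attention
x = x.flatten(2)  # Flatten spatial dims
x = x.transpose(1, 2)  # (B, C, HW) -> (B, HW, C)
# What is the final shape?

Input shape: (25, 433, 4, 22)
  -> after flatten(2): (25, 433, 88)
Output shape: (25, 88, 433)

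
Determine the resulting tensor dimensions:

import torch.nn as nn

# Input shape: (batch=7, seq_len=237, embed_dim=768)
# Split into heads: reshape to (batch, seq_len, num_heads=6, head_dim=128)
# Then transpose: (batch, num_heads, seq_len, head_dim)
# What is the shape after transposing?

Input shape: (7, 237, 768)
  -> after reshape: (7, 237, 6, 128)
Output shape: (7, 6, 237, 128)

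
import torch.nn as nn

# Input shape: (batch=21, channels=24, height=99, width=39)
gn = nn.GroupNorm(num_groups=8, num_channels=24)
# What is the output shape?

Input shape: (21, 24, 99, 39)
Output shape: (21, 24, 99, 39)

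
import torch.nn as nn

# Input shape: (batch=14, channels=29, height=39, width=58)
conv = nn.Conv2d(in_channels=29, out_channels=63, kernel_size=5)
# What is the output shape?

Input shape: (14, 29, 39, 58)
Output shape: (14, 63, 35, 54)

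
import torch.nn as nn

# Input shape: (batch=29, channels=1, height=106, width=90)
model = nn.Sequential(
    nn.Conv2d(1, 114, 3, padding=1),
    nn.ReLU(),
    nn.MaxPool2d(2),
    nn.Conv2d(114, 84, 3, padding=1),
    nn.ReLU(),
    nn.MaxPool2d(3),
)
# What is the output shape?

Input shape: (29, 1, 106, 90)
  -> after first Conv2d: (29, 114, 106, 90)
  -> after first MaxPool2d: (29, 114, 53, 45)
  -> after second Conv2d: (29, 84, 53, 45)
Output shape: (29, 84, 17, 15)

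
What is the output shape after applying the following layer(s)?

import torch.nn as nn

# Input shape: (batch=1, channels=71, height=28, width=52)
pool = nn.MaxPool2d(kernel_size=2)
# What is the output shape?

Input shape: (1, 71, 28, 52)
Output shape: (1, 71, 14, 26)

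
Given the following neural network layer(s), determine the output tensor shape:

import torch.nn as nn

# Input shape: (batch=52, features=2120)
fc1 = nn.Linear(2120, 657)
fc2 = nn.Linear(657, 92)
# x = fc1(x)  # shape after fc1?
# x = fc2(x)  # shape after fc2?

Input shape: (52, 2120)
  -> after fc1: (52, 657)
Output shape: (52, 92)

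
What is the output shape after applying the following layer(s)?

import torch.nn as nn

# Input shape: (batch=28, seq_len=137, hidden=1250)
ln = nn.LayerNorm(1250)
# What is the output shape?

Input shape: (28, 137, 1250)
Output shape: (28, 137, 1250)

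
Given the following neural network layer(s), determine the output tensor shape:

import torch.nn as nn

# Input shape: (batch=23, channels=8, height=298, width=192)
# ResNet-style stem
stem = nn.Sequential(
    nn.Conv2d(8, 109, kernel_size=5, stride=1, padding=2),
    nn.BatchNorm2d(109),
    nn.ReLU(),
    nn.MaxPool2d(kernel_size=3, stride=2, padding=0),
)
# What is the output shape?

Input shape: (23, 8, 298, 192)
  -> after Conv2d 5x5 stride=1: (23, 109, 298, 192)
Output shape: (23, 109, 148, 95)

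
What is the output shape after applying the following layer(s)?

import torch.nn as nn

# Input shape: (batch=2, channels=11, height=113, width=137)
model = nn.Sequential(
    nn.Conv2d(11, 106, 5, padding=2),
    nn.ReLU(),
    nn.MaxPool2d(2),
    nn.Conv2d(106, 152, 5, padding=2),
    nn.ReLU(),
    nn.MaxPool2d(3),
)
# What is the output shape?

Input shape: (2, 11, 113, 137)
  -> after first Conv2d: (2, 106, 113, 137)
  -> after first MaxPool2d: (2, 106, 56, 68)
  -> after second Conv2d: (2, 152, 56, 68)
Output shape: (2, 152, 18, 22)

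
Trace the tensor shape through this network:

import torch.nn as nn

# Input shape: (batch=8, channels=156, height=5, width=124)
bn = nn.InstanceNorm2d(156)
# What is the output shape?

Input shape: (8, 156, 5, 124)
Output shape: (8, 156, 5, 124)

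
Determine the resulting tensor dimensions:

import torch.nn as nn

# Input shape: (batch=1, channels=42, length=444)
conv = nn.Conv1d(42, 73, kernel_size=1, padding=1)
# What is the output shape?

Input shape: (1, 42, 444)
Output shape: (1, 73, 446)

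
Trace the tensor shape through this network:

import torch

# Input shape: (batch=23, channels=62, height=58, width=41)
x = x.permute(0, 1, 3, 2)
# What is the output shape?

Input shape: (23, 62, 58, 41)
Output shape: (23, 62, 41, 58)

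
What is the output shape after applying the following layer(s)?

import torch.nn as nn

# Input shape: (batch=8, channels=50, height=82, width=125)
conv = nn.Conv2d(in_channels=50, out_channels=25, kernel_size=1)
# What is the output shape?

Input shape: (8, 50, 82, 125)
Output shape: (8, 25, 82, 125)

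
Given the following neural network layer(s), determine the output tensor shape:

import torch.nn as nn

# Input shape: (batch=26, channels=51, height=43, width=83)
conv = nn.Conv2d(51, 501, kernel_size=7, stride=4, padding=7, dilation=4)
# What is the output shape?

Input shape: (26, 51, 43, 83)
Output shape: (26, 501, 9, 19)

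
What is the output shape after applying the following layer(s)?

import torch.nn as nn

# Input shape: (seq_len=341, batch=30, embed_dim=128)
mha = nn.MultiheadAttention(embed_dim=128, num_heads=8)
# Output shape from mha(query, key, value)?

Input shape: (341, 30, 128)
Output shape: (341, 30, 128)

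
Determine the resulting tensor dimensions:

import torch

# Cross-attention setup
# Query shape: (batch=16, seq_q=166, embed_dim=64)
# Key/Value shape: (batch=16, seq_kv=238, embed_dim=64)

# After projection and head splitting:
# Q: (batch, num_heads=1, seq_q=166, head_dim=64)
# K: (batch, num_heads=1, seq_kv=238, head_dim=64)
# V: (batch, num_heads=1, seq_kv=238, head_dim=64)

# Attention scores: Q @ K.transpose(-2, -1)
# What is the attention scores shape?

Input shape: (16, 166, 64)
Output shape: (16, 1, 166, 238)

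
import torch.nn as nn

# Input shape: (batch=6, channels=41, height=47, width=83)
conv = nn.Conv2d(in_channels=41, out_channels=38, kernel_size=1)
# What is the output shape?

Input shape: (6, 41, 47, 83)
Output shape: (6, 38, 47, 83)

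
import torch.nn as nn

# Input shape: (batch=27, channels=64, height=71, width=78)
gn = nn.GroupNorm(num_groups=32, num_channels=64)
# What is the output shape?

Input shape: (27, 64, 71, 78)
Output shape: (27, 64, 71, 78)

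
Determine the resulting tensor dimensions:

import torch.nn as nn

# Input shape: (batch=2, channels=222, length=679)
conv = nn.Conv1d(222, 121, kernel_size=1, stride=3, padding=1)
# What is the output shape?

Input shape: (2, 222, 679)
Output shape: (2, 121, 227)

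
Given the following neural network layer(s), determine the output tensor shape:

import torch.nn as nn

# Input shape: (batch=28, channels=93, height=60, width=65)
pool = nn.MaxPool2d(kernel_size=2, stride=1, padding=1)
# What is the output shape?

Input shape: (28, 93, 60, 65)
Output shape: (28, 93, 61, 66)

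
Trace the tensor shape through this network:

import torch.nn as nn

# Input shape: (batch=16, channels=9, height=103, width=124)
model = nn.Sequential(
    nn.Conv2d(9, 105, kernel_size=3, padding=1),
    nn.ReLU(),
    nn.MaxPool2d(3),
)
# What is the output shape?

Input shape: (16, 9, 103, 124)
  -> after Conv2d: (16, 105, 103, 124)
  -> after ReLU: (16, 105, 103, 124)
Output shape: (16, 105, 34, 41)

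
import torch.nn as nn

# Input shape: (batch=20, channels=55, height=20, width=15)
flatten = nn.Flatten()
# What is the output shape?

Input shape: (20, 55, 20, 15)
Output shape: (20, 16500)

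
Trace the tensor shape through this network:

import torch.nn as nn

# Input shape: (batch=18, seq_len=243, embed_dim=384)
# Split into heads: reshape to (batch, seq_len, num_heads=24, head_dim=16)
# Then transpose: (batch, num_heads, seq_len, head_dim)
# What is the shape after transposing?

Input shape: (18, 243, 384)
  -> after reshape: (18, 243, 24, 16)
Output shape: (18, 24, 243, 16)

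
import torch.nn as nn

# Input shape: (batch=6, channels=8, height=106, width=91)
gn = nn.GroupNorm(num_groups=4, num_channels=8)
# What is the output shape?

Input shape: (6, 8, 106, 91)
Output shape: (6, 8, 106, 91)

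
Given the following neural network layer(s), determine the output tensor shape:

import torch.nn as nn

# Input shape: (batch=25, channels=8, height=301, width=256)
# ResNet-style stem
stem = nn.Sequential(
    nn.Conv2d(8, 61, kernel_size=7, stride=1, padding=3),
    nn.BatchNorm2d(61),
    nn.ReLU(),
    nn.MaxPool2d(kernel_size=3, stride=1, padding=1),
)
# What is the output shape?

Input shape: (25, 8, 301, 256)
  -> after Conv2d 7x7 stride=1: (25, 61, 301, 256)
Output shape: (25, 61, 301, 256)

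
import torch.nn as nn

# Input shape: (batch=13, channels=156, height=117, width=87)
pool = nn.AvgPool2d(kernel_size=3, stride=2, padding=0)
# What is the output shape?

Input shape: (13, 156, 117, 87)
Output shape: (13, 156, 58, 43)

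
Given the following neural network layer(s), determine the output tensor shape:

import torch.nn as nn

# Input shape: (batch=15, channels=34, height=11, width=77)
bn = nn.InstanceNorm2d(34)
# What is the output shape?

Input shape: (15, 34, 11, 77)
Output shape: (15, 34, 11, 77)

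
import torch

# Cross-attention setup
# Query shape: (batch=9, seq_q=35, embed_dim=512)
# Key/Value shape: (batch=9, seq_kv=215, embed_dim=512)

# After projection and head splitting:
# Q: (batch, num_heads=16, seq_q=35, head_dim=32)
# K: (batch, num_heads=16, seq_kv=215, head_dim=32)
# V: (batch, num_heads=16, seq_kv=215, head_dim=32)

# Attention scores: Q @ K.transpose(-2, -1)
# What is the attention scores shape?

Input shape: (9, 35, 512)
Output shape: (9, 16, 35, 215)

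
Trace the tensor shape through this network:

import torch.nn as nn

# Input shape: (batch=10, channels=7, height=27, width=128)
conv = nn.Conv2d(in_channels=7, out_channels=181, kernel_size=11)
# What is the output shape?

Input shape: (10, 7, 27, 128)
Output shape: (10, 181, 17, 118)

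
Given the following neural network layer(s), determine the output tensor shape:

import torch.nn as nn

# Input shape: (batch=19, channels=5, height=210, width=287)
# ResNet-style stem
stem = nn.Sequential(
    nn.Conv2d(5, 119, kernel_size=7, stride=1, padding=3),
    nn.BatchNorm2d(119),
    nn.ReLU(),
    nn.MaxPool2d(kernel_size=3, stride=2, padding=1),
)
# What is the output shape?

Input shape: (19, 5, 210, 287)
  -> after Conv2d 7x7 stride=1: (19, 119, 210, 287)
Output shape: (19, 119, 105, 144)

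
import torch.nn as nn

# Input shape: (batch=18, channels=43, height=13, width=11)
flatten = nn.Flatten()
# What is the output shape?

Input shape: (18, 43, 13, 11)
Output shape: (18, 6149)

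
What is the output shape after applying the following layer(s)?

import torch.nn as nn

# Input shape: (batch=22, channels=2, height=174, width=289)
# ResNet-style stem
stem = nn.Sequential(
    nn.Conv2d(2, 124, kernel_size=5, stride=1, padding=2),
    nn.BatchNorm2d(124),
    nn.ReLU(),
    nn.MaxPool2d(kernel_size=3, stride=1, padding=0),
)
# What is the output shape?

Input shape: (22, 2, 174, 289)
  -> after Conv2d 5x5 stride=1: (22, 124, 174, 289)
Output shape: (22, 124, 172, 287)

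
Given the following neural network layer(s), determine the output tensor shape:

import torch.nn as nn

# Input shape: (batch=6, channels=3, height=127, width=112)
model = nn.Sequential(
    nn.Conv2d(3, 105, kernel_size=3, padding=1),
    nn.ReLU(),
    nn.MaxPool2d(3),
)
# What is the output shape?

Input shape: (6, 3, 127, 112)
  -> after Conv2d: (6, 105, 127, 112)
  -> after ReLU: (6, 105, 127, 112)
Output shape: (6, 105, 42, 37)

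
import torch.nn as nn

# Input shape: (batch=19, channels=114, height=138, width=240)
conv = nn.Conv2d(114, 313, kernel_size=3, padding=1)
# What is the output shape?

Input shape: (19, 114, 138, 240)
Output shape: (19, 313, 138, 240)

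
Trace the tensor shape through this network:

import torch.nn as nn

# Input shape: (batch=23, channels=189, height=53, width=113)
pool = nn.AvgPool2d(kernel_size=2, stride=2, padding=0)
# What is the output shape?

Input shape: (23, 189, 53, 113)
Output shape: (23, 189, 26, 56)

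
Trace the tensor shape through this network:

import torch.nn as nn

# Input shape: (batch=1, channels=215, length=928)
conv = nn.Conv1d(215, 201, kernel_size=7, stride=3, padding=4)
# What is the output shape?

Input shape: (1, 215, 928)
Output shape: (1, 201, 310)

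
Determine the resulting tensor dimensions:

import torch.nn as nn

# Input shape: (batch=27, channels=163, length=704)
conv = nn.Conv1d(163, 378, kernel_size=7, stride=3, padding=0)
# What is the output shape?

Input shape: (27, 163, 704)
Output shape: (27, 378, 233)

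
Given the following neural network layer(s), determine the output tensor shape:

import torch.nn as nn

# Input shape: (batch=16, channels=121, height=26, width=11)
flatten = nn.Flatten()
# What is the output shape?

Input shape: (16, 121, 26, 11)
Output shape: (16, 34606)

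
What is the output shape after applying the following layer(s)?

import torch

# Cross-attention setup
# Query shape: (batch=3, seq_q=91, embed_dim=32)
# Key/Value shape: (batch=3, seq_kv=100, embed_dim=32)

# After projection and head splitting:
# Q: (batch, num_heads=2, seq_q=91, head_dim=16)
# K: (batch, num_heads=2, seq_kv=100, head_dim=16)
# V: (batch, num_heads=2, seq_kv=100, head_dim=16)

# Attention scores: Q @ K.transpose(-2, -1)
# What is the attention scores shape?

Input shape: (3, 91, 32)
Output shape: (3, 2, 91, 100)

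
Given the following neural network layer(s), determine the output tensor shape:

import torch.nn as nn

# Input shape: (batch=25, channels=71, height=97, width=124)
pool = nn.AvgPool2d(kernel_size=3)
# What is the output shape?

Input shape: (25, 71, 97, 124)
Output shape: (25, 71, 32, 41)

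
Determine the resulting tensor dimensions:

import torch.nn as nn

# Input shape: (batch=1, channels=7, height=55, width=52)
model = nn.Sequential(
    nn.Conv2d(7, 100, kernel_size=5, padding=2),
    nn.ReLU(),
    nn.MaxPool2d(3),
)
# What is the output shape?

Input shape: (1, 7, 55, 52)
  -> after Conv2d: (1, 100, 55, 52)
  -> after ReLU: (1, 100, 55, 52)
Output shape: (1, 100, 18, 17)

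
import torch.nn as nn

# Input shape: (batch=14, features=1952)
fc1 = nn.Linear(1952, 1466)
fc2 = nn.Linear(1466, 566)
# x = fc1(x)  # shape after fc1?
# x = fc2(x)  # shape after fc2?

Input shape: (14, 1952)
  -> after fc1: (14, 1466)
Output shape: (14, 566)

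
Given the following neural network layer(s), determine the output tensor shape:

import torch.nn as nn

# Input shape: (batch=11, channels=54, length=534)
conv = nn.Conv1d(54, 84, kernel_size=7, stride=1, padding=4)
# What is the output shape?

Input shape: (11, 54, 534)
Output shape: (11, 84, 536)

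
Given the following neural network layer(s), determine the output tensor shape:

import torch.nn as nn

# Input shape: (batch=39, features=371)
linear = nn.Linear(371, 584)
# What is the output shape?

Input shape: (39, 371)
Output shape: (39, 584)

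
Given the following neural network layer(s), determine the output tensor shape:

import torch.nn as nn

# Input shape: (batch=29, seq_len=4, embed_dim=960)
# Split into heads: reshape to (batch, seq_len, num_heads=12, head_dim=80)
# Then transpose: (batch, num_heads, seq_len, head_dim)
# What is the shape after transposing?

Input shape: (29, 4, 960)
  -> after reshape: (29, 4, 12, 80)
Output shape: (29, 12, 4, 80)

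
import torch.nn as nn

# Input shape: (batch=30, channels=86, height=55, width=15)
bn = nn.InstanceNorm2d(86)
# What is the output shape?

Input shape: (30, 86, 55, 15)
Output shape: (30, 86, 55, 15)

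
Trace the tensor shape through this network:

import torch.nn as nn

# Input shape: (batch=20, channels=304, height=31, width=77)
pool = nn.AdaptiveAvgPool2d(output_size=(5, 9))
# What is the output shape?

Input shape: (20, 304, 31, 77)
Output shape: (20, 304, 5, 9)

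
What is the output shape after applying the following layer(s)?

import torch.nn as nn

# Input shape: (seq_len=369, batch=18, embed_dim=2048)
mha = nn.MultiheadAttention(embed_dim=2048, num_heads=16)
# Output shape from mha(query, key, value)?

Input shape: (369, 18, 2048)
Output shape: (369, 18, 2048)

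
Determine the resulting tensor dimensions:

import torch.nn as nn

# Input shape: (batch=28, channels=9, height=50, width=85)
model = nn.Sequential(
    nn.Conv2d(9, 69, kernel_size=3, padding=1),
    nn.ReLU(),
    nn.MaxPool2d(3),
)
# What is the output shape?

Input shape: (28, 9, 50, 85)
  -> after Conv2d: (28, 69, 50, 85)
  -> after ReLU: (28, 69, 50, 85)
Output shape: (28, 69, 16, 28)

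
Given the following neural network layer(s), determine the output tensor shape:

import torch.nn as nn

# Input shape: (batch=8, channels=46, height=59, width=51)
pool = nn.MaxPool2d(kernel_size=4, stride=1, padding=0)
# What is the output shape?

Input shape: (8, 46, 59, 51)
Output shape: (8, 46, 56, 48)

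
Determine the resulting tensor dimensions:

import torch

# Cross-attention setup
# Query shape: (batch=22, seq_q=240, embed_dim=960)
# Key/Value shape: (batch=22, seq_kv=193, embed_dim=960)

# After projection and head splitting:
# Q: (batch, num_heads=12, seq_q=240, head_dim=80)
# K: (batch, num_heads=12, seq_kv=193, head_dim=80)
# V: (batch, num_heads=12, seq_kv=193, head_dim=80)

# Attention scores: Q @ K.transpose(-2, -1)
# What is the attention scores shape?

Input shape: (22, 240, 960)
Output shape: (22, 12, 240, 193)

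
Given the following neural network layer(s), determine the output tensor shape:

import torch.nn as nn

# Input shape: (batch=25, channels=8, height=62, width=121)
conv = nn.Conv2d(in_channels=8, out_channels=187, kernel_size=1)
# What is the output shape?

Input shape: (25, 8, 62, 121)
Output shape: (25, 187, 62, 121)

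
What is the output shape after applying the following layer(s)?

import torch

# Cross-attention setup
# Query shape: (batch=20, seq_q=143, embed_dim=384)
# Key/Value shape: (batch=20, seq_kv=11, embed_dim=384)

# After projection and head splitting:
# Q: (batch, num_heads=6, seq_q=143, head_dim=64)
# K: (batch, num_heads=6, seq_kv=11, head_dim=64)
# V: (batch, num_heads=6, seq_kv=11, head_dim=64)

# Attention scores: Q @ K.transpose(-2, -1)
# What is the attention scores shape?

Input shape: (20, 143, 384)
Output shape: (20, 6, 143, 11)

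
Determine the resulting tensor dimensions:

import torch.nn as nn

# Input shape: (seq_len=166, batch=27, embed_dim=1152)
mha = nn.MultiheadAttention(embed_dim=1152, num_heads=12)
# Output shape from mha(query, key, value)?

Input shape: (166, 27, 1152)
Output shape: (166, 27, 1152)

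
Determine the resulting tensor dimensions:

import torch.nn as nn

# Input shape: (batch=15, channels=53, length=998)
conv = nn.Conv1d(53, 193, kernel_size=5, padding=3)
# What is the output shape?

Input shape: (15, 53, 998)
Output shape: (15, 193, 1000)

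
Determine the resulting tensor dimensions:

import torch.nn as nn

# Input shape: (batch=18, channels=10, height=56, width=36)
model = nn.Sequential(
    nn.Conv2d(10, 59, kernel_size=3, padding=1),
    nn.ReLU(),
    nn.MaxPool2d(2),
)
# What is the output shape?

Input shape: (18, 10, 56, 36)
  -> after Conv2d: (18, 59, 56, 36)
  -> after ReLU: (18, 59, 56, 36)
Output shape: (18, 59, 28, 18)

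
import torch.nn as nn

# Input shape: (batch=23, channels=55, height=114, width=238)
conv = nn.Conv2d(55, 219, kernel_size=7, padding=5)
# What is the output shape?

Input shape: (23, 55, 114, 238)
Output shape: (23, 219, 118, 242)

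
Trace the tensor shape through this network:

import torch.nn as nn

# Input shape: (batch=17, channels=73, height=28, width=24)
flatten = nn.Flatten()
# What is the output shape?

Input shape: (17, 73, 28, 24)
Output shape: (17, 49056)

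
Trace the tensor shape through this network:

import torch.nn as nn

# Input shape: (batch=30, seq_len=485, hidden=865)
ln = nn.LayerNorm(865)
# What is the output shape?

Input shape: (30, 485, 865)
Output shape: (30, 485, 865)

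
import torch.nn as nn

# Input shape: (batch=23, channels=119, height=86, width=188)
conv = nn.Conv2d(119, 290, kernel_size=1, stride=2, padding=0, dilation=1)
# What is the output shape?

Input shape: (23, 119, 86, 188)
Output shape: (23, 290, 43, 94)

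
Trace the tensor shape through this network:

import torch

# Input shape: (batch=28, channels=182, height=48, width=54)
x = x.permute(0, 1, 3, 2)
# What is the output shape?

Input shape: (28, 182, 48, 54)
Output shape: (28, 182, 54, 48)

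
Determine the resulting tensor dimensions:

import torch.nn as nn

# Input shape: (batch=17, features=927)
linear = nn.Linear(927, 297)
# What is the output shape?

Input shape: (17, 927)
Output shape: (17, 297)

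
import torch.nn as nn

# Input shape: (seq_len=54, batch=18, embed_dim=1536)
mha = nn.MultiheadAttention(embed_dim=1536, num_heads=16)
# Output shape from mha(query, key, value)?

Input shape: (54, 18, 1536)
Output shape: (54, 18, 1536)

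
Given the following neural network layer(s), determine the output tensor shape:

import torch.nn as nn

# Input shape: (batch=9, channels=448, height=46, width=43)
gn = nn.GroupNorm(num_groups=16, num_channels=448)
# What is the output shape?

Input shape: (9, 448, 46, 43)
Output shape: (9, 448, 46, 43)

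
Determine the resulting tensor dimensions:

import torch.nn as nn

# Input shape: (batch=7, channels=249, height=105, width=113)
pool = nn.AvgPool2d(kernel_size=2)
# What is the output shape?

Input shape: (7, 249, 105, 113)
Output shape: (7, 249, 52, 56)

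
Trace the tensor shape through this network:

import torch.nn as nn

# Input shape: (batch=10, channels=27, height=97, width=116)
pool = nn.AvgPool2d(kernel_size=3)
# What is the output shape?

Input shape: (10, 27, 97, 116)
Output shape: (10, 27, 32, 38)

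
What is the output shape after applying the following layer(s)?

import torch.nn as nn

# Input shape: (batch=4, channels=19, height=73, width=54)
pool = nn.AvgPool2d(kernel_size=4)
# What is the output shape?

Input shape: (4, 19, 73, 54)
Output shape: (4, 19, 18, 13)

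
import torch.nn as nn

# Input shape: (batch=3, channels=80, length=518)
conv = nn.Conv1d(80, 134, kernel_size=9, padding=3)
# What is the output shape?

Input shape: (3, 80, 518)
Output shape: (3, 134, 516)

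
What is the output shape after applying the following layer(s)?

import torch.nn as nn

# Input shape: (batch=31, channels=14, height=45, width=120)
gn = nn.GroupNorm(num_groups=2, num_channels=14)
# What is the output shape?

Input shape: (31, 14, 45, 120)
Output shape: (31, 14, 45, 120)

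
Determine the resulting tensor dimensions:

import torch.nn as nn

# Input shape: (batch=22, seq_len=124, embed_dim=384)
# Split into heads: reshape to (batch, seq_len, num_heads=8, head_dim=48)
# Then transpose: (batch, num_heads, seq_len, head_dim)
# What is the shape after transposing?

Input shape: (22, 124, 384)
  -> after reshape: (22, 124, 8, 48)
Output shape: (22, 8, 124, 48)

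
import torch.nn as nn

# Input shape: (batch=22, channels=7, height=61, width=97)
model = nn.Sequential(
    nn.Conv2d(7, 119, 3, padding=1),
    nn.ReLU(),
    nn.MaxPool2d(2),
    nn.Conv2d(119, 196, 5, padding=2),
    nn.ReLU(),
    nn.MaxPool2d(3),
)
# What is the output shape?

Input shape: (22, 7, 61, 97)
  -> after first Conv2d: (22, 119, 61, 97)
  -> after first MaxPool2d: (22, 119, 30, 48)
  -> after second Conv2d: (22, 196, 30, 48)
Output shape: (22, 196, 10, 16)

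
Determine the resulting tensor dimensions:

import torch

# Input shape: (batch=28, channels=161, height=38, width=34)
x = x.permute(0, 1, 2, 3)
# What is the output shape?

Input shape: (28, 161, 38, 34)
Output shape: (28, 161, 38, 34)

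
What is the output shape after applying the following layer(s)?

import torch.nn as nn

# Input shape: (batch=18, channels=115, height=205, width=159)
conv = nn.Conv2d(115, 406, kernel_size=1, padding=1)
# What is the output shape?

Input shape: (18, 115, 205, 159)
Output shape: (18, 406, 207, 161)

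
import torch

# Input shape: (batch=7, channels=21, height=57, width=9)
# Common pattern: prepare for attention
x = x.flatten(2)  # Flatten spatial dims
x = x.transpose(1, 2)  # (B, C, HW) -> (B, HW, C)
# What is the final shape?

Input shape: (7, 21, 57, 9)
  -> after flatten(2): (7, 21, 513)
Output shape: (7, 513, 21)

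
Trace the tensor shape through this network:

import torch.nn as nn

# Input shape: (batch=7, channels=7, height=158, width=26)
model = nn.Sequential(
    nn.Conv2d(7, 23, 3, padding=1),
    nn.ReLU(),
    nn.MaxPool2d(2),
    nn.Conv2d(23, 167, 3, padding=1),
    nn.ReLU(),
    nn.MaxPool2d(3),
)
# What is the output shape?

Input shape: (7, 7, 158, 26)
  -> after first Conv2d: (7, 23, 158, 26)
  -> after first MaxPool2d: (7, 23, 79, 13)
  -> after second Conv2d: (7, 167, 79, 13)
Output shape: (7, 167, 26, 4)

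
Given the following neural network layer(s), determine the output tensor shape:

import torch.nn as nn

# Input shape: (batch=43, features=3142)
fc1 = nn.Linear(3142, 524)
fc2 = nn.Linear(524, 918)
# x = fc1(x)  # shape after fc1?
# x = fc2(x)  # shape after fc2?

Input shape: (43, 3142)
  -> after fc1: (43, 524)
Output shape: (43, 918)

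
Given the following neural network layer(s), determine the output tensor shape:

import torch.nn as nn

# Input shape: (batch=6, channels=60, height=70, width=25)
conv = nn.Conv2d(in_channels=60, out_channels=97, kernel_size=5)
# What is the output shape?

Input shape: (6, 60, 70, 25)
Output shape: (6, 97, 66, 21)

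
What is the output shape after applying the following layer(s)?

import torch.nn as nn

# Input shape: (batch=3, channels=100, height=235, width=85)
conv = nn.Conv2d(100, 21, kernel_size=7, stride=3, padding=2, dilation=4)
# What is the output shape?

Input shape: (3, 100, 235, 85)
Output shape: (3, 21, 72, 22)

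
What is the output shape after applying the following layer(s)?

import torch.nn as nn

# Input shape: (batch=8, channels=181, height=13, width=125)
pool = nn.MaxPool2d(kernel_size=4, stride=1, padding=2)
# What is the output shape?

Input shape: (8, 181, 13, 125)
Output shape: (8, 181, 14, 126)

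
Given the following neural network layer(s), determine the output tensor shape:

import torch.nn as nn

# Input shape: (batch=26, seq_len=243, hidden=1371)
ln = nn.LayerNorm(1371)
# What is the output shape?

Input shape: (26, 243, 1371)
Output shape: (26, 243, 1371)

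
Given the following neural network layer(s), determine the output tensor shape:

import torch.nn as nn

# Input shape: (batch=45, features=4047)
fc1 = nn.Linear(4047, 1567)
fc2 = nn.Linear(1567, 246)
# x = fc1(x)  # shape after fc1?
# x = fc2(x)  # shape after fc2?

Input shape: (45, 4047)
  -> after fc1: (45, 1567)
Output shape: (45, 246)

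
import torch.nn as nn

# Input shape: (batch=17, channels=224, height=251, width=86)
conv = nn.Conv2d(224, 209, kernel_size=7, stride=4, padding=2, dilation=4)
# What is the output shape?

Input shape: (17, 224, 251, 86)
Output shape: (17, 209, 58, 17)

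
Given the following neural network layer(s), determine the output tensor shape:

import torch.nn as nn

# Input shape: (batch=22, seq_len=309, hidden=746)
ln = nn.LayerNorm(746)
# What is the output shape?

Input shape: (22, 309, 746)
Output shape: (22, 309, 746)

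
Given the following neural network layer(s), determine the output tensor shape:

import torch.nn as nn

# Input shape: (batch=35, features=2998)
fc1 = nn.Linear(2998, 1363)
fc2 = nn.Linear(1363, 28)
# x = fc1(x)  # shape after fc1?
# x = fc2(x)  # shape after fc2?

Input shape: (35, 2998)
  -> after fc1: (35, 1363)
Output shape: (35, 28)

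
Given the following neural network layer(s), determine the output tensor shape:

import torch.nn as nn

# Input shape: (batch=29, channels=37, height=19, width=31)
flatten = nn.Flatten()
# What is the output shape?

Input shape: (29, 37, 19, 31)
Output shape: (29, 21793)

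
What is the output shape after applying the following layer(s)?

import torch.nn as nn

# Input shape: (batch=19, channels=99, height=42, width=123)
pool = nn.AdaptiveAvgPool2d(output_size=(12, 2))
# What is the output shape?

Input shape: (19, 99, 42, 123)
Output shape: (19, 99, 12, 2)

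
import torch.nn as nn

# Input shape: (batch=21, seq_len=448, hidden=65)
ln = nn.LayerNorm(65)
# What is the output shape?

Input shape: (21, 448, 65)
Output shape: (21, 448, 65)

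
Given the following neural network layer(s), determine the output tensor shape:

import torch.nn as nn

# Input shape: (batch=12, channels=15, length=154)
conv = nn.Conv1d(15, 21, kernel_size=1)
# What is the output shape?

Input shape: (12, 15, 154)
Output shape: (12, 21, 154)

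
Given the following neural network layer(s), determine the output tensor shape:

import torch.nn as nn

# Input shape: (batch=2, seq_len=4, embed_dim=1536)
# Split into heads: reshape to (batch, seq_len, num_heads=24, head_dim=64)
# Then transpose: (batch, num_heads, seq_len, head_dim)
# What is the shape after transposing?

Input shape: (2, 4, 1536)
  -> after reshape: (2, 4, 24, 64)
Output shape: (2, 24, 4, 64)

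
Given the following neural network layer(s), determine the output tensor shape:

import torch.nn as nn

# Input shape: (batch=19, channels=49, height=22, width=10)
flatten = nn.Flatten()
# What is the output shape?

Input shape: (19, 49, 22, 10)
Output shape: (19, 10780)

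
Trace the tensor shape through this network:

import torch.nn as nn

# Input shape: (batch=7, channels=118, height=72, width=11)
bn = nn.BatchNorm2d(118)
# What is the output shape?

Input shape: (7, 118, 72, 11)
Output shape: (7, 118, 72, 11)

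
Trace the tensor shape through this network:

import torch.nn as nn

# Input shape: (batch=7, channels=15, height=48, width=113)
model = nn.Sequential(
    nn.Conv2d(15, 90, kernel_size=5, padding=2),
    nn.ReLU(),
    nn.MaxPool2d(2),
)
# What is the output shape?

Input shape: (7, 15, 48, 113)
  -> after Conv2d: (7, 90, 48, 113)
  -> after ReLU: (7, 90, 48, 113)
Output shape: (7, 90, 24, 56)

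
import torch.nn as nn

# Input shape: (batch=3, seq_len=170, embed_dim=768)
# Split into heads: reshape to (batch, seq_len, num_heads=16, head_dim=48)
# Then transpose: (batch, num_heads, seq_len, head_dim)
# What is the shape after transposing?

Input shape: (3, 170, 768)
  -> after reshape: (3, 170, 16, 48)
Output shape: (3, 16, 170, 48)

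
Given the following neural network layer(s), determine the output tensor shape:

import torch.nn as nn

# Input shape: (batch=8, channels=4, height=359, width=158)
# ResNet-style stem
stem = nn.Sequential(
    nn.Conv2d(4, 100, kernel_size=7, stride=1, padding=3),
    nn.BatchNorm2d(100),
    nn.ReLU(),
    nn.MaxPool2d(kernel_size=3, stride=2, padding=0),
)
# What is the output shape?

Input shape: (8, 4, 359, 158)
  -> after Conv2d 7x7 stride=1: (8, 100, 359, 158)
Output shape: (8, 100, 179, 78)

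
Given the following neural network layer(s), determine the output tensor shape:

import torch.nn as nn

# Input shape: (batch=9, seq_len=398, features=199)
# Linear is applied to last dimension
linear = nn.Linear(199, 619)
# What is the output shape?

Input shape: (9, 398, 199)
Output shape: (9, 398, 619)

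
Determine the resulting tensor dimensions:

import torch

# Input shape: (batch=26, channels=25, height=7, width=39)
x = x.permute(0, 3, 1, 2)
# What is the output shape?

Input shape: (26, 25, 7, 39)
Output shape: (26, 39, 25, 7)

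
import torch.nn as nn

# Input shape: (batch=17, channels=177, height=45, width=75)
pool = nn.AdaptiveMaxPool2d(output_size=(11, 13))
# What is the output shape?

Input shape: (17, 177, 45, 75)
Output shape: (17, 177, 11, 13)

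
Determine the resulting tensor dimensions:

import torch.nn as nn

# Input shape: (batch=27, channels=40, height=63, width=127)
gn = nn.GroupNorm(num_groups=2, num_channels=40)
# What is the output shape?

Input shape: (27, 40, 63, 127)
Output shape: (27, 40, 63, 127)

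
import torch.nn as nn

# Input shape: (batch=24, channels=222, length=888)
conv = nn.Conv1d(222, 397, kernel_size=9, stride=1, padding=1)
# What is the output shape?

Input shape: (24, 222, 888)
Output shape: (24, 397, 882)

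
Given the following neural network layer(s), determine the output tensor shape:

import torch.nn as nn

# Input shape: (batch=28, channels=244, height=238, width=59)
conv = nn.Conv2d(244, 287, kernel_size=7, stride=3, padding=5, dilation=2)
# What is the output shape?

Input shape: (28, 244, 238, 59)
Output shape: (28, 287, 79, 19)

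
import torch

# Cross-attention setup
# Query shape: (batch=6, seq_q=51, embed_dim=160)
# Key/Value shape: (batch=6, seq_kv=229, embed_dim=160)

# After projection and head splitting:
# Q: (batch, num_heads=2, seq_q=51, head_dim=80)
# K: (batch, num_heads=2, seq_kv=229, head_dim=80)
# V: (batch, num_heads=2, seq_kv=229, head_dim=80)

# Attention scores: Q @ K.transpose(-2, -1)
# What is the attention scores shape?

Input shape: (6, 51, 160)
Output shape: (6, 2, 51, 229)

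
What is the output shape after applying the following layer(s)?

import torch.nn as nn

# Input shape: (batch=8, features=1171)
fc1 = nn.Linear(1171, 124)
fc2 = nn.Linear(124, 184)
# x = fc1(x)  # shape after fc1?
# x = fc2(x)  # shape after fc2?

Input shape: (8, 1171)
  -> after fc1: (8, 124)
Output shape: (8, 184)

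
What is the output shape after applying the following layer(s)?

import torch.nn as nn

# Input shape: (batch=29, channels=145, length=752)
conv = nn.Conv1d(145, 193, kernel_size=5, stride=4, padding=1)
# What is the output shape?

Input shape: (29, 145, 752)
Output shape: (29, 193, 188)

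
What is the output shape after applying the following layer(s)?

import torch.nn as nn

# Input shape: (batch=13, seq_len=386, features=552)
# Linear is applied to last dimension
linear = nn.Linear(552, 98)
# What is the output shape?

Input shape: (13, 386, 552)
Output shape: (13, 386, 98)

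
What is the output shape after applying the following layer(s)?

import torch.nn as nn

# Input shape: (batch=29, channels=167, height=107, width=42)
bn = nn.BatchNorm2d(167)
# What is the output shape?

Input shape: (29, 167, 107, 42)
Output shape: (29, 167, 107, 42)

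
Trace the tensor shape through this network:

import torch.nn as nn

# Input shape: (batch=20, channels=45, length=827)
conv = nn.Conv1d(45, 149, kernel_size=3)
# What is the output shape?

Input shape: (20, 45, 827)
Output shape: (20, 149, 825)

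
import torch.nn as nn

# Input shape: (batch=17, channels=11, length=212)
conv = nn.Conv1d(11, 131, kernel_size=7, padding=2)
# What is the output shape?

Input shape: (17, 11, 212)
Output shape: (17, 131, 210)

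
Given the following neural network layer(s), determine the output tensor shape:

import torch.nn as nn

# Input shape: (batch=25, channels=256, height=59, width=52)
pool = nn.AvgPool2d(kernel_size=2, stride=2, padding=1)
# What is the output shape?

Input shape: (25, 256, 59, 52)
Output shape: (25, 256, 30, 27)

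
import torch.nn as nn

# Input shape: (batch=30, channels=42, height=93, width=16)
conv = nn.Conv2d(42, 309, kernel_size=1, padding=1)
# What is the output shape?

Input shape: (30, 42, 93, 16)
Output shape: (30, 309, 95, 18)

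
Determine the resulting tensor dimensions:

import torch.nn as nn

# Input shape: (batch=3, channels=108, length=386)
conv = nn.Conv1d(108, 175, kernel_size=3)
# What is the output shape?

Input shape: (3, 108, 386)
Output shape: (3, 175, 384)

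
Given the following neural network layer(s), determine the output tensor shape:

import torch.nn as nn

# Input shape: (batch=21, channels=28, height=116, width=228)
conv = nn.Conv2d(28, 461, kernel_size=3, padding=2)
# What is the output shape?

Input shape: (21, 28, 116, 228)
Output shape: (21, 461, 118, 230)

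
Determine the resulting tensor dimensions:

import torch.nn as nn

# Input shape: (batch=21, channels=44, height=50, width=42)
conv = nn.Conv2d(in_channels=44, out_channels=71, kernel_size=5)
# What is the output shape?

Input shape: (21, 44, 50, 42)
Output shape: (21, 71, 46, 38)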